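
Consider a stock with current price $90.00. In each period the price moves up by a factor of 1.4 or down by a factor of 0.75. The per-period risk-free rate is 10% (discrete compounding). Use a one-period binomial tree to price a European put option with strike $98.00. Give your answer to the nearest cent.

$12.80

Risk-neutral probability p = (1 + 0.1 − 0.75)/(1.4 − 0.75) = 0.3500/0.6500 = 0.5385
Terminal stock prices: S_u = 126, S_d = 67.5
Terminal payoffs (K − S): max(-28, 0) = 0, max(30.5, 0) = 30.5
Node 0 (S = 90): V_0 = 1/1.1·[0.5385·0.0000 + 0.4615·30.5000] = 12.7972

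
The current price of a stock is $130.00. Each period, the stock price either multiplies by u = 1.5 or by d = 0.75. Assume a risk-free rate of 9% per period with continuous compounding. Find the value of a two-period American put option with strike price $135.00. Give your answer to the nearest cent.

Risk-neutral probability p = (e^0.09 − 0.75)/(1.5 − 0.75) = 0.3442/0.7500 = 0.4589
Terminal stock prices: S_uu = 292.5, S_ud = 146.2, S_dd = 73.12
Terminal payoffs (K − S): max(-157.5, 0) = 0, max(-11.25, 0) = 0, max(61.88, 0) = 61.88
Node u (S = 195): continuation = e^(−0.09)·[0.4589·0.0000 + 0.5411·0.0000] = 0.0000; exercise value = 0.0000 ≤ continuation, so V_u = 0.0000
Node d (S = 97.5): continuation = e^(−0.09)·[0.4589·0.0000 + 0.5411·61.8750] = 30.5990; exercise value = 37.5000 > continuation, so V_d = 37.5000 (exercise)
Node 0 (S = 130): continuation = e^(−0.09)·[0.4589·0.0000 + 0.5411·37.5000] = 18.5448; exercise value = 5.0000 ≤ continuation, so V_0 = 18.5448

$18.54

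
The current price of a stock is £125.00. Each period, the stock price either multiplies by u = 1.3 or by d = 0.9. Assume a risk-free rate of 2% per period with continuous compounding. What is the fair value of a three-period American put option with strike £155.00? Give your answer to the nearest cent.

Risk-neutral probability p = (e^0.02 − 0.9)/(1.3 − 0.9) = 0.1202/0.4000 = 0.3005
Terminal stock prices: S_uuu = 274.6, S_uud = 190.1, S_udd = 131.6, S_ddd = 91.13
Terminal payoffs (K − S): max(-119.6, 0) = 0, max(-35.13, 0) = 0, max(23.38, 0) = 23.38, max(63.87, 0) = 63.87
Node uu (S = 211.3): continuation = e^(−0.02)·[0.3005·0.0000 + 0.6995·0.0000] = 0.0000; exercise value = 0.0000 ≤ continuation, so V_uu = 0.0000
Node ud (S = 146.2): continuation = e^(−0.02)·[0.3005·0.0000 + 0.6995·23.3750] = 16.0270; exercise value = 8.7500 ≤ continuation, so V_ud = 16.0270
Node dd (S = 101.2): continuation = e^(−0.02)·[0.3005·23.3750 + 0.6995·63.8750] = 50.6808; exercise value = 53.7500 > continuation, so V_dd = 53.7500 (exercise)
Node u (S = 162.5): continuation = e^(−0.02)·[0.3005·0.0000 + 0.6995·16.0270] = 10.9888; exercise value = 0.0000 ≤ continuation, so V_u = 10.9888
Node d (S = 112.5): continuation = e^(−0.02)·[0.3005·16.0270 + 0.6995·53.7500] = 41.5742; exercise value = 42.5000 > continuation, so V_d = 42.5000 (exercise)
Node 0 (S = 125): continuation = e^(−0.02)·[0.3005·10.9888 + 0.6995·42.5000] = 32.3767; exercise value = 30.0000 ≤ continuation, so V_0 = 32.3767

£32.38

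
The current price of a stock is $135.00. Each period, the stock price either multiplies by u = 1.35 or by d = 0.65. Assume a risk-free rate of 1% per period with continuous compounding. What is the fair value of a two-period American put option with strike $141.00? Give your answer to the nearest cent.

Risk-neutral probability p = (e^0.01 − 0.65)/(1.35 − 0.65) = 0.3601/0.7000 = 0.5144
Terminal stock prices: S_uu = 246, S_ud = 118.5, S_dd = 57.04
Terminal payoffs (K − S): max(-105, 0) = 0, max(22.54, 0) = 22.54, max(83.96, 0) = 83.96
Node u (S = 182.2): continuation = e^(−0.01)·[0.5144·0.0000 + 0.4856·22.5375] = 10.8363; exercise value = 0.0000 ≤ continuation, so V_u = 10.8363
Node d (S = 87.75): continuation = e^(−0.01)·[0.5144·22.5375 + 0.4856·83.9625] = 51.8470; exercise value = 53.2500 > continuation, so V_d = 53.2500 (exercise)
Node 0 (S = 135): continuation = e^(−0.01)·[0.5144·10.8363 + 0.4856·53.2500] = 31.1214; exercise value = 6.0000 ≤ continuation, so V_0 = 31.1214

$31.12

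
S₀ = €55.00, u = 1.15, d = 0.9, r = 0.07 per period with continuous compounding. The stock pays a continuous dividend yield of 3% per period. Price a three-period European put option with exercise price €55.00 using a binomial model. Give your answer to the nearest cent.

€1.99

Per-period risk-free factor R = e^0.07 = 1.0725; dividend-adjusted growth = e^(0.07−0.03) = 1.0408.
Risk-neutral probability p = (1.0408 − 0.9)/(1.15 − 0.9) = 0.1408/0.2500 = 0.5632
Terminal stock prices: S_uuu = 83.65, S_uud = 65.46, S_udd = 51.23, S_ddd = 40.1
Terminal payoffs (K − S): max(-28.65, 0) = 0, max(-10.46, 0) = 0, max(3.768, 0) = 3.768, max(14.9, 0) = 14.9
Node uu (S = 72.74): V_uu = e^(−0.07)·[0.5632·0.0000 + 0.4368·0.0000] = 0.0000
Node ud (S = 56.92): V_ud = e^(−0.07)·[0.5632·0.0000 + 0.4368·3.7675] = 1.5342
Node dd (S = 44.55): V_dd = e^(−0.07)·[0.5632·3.7675 + 0.4368·14.9050] = 8.0483
Node u (S = 63.25): V_u = e^(−0.07)·[0.5632·0.0000 + 0.4368·1.5342] = 0.6248
Node d (S = 49.5): V_d = e^(−0.07)·[0.5632·1.5342 + 0.4368·8.0483] = 4.0832
Node 0 (S = 55): V_0 = e^(−0.07)·[0.5632·0.6248 + 0.4368·4.0832] = 1.9909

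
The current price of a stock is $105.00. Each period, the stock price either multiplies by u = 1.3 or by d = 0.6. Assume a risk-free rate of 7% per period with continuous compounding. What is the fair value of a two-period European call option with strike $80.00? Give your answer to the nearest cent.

Risk-neutral probability p = (e^0.07 − 0.6)/(1.3 − 0.6) = 0.4725/0.7000 = 0.6750
Terminal stock prices: S_uu = 177.5, S_ud = 81.9, S_dd = 37.8
Terminal payoffs (S − K): max(97.45, 0) = 97.45, max(1.9, 0) = 1.9, max(-42.2, 0) = 0
Node u (S = 136.5): V_u = e^(−0.07)·[0.6750·97.4500 + 0.3250·1.9000] = 61.9085
Node d (S = 63): V_d = e^(−0.07)·[0.6750·1.9000 + 0.3250·0.0000] = 1.1958
Node 0 (S = 105): V_0 = e^(−0.07)·[0.6750·61.9085 + 0.3250·1.1958] = 39.3261

$39.33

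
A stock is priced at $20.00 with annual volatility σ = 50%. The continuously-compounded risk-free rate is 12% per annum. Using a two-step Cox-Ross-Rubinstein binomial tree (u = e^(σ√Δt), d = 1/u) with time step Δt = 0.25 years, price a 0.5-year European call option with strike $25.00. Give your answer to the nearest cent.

CRR parameters: u = e^(σ√Δt) = e^(0.5·√0.25) = 1.2840, d = 1/u = 0.7788
Per-period rate: rΔt = 0.12·0.25 = 0.03, so R = e^0.03 = 1.0305
Risk-neutral probability p = (e^0.03 − 0.7788)/(1.2840 − 0.7788) = 0.2517/0.5052 = 0.4981
Terminal stock prices: S_uu = 32.97, S_ud = 20, S_dd = 12.13
Terminal payoffs (S − K): max(7.974, 0) = 7.974, max(-5, 0) = 0, max(-12.87, 0) = 0
Node u (S = 25.68): V_u = e^(−0.03)·[0.4981·7.9744 + 0.5019·0.0000] = 3.8547
Node d (S = 15.58): V_d = e^(−0.03)·[0.4981·0.0000 + 0.5019·0.0000] = 0.0000
Node 0 (S = 20): V_0 = e^(−0.03)·[0.4981·3.8547 + 0.5019·0.0000] = 1.8633

$1.86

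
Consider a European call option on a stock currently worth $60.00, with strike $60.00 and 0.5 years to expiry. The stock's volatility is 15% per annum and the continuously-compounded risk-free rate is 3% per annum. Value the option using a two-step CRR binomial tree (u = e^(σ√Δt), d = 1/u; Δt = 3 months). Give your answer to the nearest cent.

CRR parameters: u = e^(σ√Δt) = e^(0.15·√0.25) = 1.0779, d = 1/u = 0.9277
Per-period rate: rΔt = 0.03·0.25 = 0.0075, so R = e^0.0075 = 1.0075
Risk-neutral probability p = (e^0.0075 − 0.9277)/(1.0779 − 0.9277) = 0.0798/0.1501 = 0.5314
Terminal stock prices: S_uu = 69.71, S_ud = 60, S_dd = 51.64
Terminal payoffs (S − K): max(9.71, 0) = 9.71, max(0, 0) = 0, max(-8.358, 0) = 0
Node u (S = 64.67): V_u = e^(−0.0075)·[0.5314·9.7101 + 0.4686·0.0000] = 5.1214
Node d (S = 55.66): V_d = e^(−0.0075)·[0.5314·0.0000 + 0.4686·0.0000] = 0.0000
Node 0 (S = 60): V_0 = e^(−0.0075)·[0.5314·5.1214 + 0.4686·0.0000] = 2.7012

$2.70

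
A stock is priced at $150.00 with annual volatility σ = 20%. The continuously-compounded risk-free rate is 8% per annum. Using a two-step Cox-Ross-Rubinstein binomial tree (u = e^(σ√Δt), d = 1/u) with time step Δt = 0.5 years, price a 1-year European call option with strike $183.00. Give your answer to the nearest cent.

CRR parameters: u = e^(σ√Δt) = e^(0.2·√0.5) = 1.1519, d = 1/u = 0.8681
Per-period rate: rΔt = 0.08·0.5 = 0.04, so R = e^0.04 = 1.0408
Risk-neutral probability p = (e^0.04 − 0.8681)/(1.1519 − 0.8681) = 0.1727/0.2838 = 0.6085
Terminal stock prices: S_uu = 199, S_ud = 150, S_dd = 113
Terminal payoffs (S − K): max(16.03, 0) = 16.03, max(-33, 0) = 0, max(-69.95, 0) = 0
Node u (S = 172.8): V_u = e^(−0.04)·[0.6085·16.0345 + 0.3915·0.0000] = 9.3746
Node d (S = 130.2): V_d = e^(−0.04)·[0.6085·0.0000 + 0.3915·0.0000] = 0.0000
Node 0 (S = 150): V_0 = e^(−0.04)·[0.6085·9.3746 + 0.3915·0.0000] = 5.4809

$5.48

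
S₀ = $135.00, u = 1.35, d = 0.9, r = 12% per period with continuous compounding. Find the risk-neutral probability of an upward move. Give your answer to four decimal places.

Risk-neutral probability p = (e^0.12 − 0.9)/(1.35 − 0.9) = 0.2275/0.4500 = 0.5055

p = 0.5055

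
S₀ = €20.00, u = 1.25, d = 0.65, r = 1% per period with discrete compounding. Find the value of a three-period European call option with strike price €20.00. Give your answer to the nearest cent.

Risk-neutral probability p = (1 + 0.01 − 0.65)/(1.25 − 0.65) = 0.3600/0.6000 = 0.6000
Terminal stock prices: S_uuu = 39.06, S_uud = 20.31, S_udd = 10.56, S_ddd = 5.492
Terminal payoffs (S − K): max(19.06, 0) = 19.06, max(0.3125, 0) = 0.3125, max(-9.437, 0) = 0, max(-14.51, 0) = 0
Node uu (S = 31.25): V_uu = 1/1.01·[0.6000·19.0625 + 0.4000·0.3125] = 11.4480
Node ud (S = 16.25): V_ud = 1/1.01·[0.6000·0.3125 + 0.4000·0.0000] = 0.1856
Node dd (S = 8.45): V_dd = 1/1.01·[0.6000·0.0000 + 0.4000·0.0000] = 0.0000
Node u (S = 25): V_u = 1/1.01·[0.6000·11.4480 + 0.4000·0.1856] = 6.8743
Node d (S = 13): V_d = 1/1.01·[0.6000·0.1856 + 0.4000·0.0000] = 0.1103
Node 0 (S = 20): V_0 = 1/1.01·[0.6000·6.8743 + 0.4000·0.1103] = 4.1274

€4.13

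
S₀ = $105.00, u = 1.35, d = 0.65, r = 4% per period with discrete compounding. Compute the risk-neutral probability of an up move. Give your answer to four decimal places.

Risk-neutral probability p = (1 + 0.04 − 0.65)/(1.35 − 0.65) = 0.3900/0.7000 = 0.5571

p = 0.5571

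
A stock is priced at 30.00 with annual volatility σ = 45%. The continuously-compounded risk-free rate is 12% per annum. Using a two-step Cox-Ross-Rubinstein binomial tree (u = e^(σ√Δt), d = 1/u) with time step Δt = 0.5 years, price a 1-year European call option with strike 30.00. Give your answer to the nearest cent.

CRR parameters: u = e^(σ√Δt) = e^(0.45·√0.5) = 1.3746, d = 1/u = 0.7275
Per-period rate: rΔt = 0.12·0.5 = 0.06, so R = e^0.06 = 1.0618
Risk-neutral probability p = (e^0.06 − 0.7275)/(1.3746 − 0.7275) = 0.3344/0.6472 = 0.5167
Terminal stock prices: S_uu = 56.69, S_ud = 30, S_dd = 15.88
Terminal payoffs (S − K): max(26.69, 0) = 26.69, max(0, 0) = 0, max(-14.12, 0) = 0
Node u (S = 41.24): V_u = e^(−0.06)·[0.5167·26.6898 + 0.4833·0.0000] = 12.9865
Node d (S = 21.82): V_d = e^(−0.06)·[0.5167·0.0000 + 0.4833·0.0000] = 0.0000
Node 0 (S = 30): V_0 = e^(−0.06)·[0.5167·12.9865 + 0.4833·0.0000] = 6.3189

6.32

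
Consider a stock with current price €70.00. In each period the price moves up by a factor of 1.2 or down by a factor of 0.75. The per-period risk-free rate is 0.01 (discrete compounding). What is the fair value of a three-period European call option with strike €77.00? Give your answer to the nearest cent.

€8.23

Risk-neutral probability p = (1 + 0.01 − 0.75)/(1.2 − 0.75) = 0.2600/0.4500 = 0.5778
Terminal stock prices: S_uuu = 121, S_uud = 75.6, S_udd = 47.25, S_ddd = 29.53
Terminal payoffs (S − K): max(43.96, 0) = 43.96, max(-1.4, 0) = 0, max(-29.75, 0) = 0, max(-47.47, 0) = 0
Node uu (S = 100.8): V_uu = 1/1.01·[0.5778·43.9600 + 0.4222·0.0000] = 25.1476
Node ud (S = 63): V_ud = 1/1.01·[0.5778·0.0000 + 0.4222·0.0000] = 0.0000
Node dd (S = 39.38): V_dd = 1/1.01·[0.5778·0.0000 + 0.4222·0.0000] = 0.0000
Node u (S = 84): V_u = 1/1.01·[0.5778·25.1476 + 0.4222·0.0000] = 14.3859
Node d (S = 52.5): V_d = 1/1.01·[0.5778·0.0000 + 0.4222·0.0000] = 0.0000
Node 0 (S = 70): V_0 = 1/1.01·[0.5778·14.3859 + 0.4222·0.0000] = 8.2295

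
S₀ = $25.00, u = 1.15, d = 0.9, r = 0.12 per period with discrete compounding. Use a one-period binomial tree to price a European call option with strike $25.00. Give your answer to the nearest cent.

Risk-neutral probability p = (1 + 0.12 − 0.9)/(1.15 − 0.9) = 0.2200/0.2500 = 0.8800
Terminal stock prices: S_u = 28.75, S_d = 22.5
Terminal payoffs (S − K): max(3.75, 0) = 3.75, max(-2.5, 0) = 0
Node 0 (S = 25): V_0 = 1/1.12·[0.8800·3.7500 + 0.1200·0.0000] = 2.9464

$2.95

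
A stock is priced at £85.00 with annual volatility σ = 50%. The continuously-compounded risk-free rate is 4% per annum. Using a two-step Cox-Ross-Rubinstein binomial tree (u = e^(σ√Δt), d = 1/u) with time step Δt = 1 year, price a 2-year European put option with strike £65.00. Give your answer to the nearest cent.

£10.59

CRR parameters: u = e^(σ√Δt) = e^(0.5·√1) = 1.6487, d = 1/u = 0.6065
Per-period rate: rΔt = 0.04·1 = 0.04, so R = e^0.04 = 1.0408
Risk-neutral probability p = (e^0.04 − 0.6065)/(1.6487 − 0.6065) = 0.4343/1.0422 = 0.4167
Terminal stock prices: S_uu = 231.1, S_ud = 85, S_dd = 31.27
Terminal payoffs (K − S): max(-166.1, 0) = 0, max(-20, 0) = 0, max(33.73, 0) = 33.73
Node u (S = 140.1): V_u = e^(−0.04)·[0.4167·0.0000 + 0.5833·0.0000] = 0.0000
Node d (S = 51.56): V_d = e^(−0.04)·[0.4167·0.0000 + 0.5833·33.7302] = 18.9034
Node 0 (S = 85): V_0 = e^(−0.04)·[0.4167·0.0000 + 0.5833·18.9034] = 10.5940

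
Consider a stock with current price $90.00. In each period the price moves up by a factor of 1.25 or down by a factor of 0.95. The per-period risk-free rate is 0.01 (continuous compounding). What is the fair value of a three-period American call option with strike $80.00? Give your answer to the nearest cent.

Risk-neutral probability p = (e^0.01 − 0.95)/(1.25 − 0.95) = 0.0601/0.3000 = 0.2002
Terminal stock prices: S_uuu = 175.8, S_uud = 133.6, S_udd = 101.5, S_ddd = 77.16
Terminal payoffs (S − K): max(95.78, 0) = 95.78, max(53.59, 0) = 53.59, max(21.53, 0) = 21.53, max(-2.836, 0) = 0
Node uu (S = 140.6): continuation = e^(−0.01)·[0.2002·95.7812 + 0.7998·53.5938] = 61.4210; exercise value = 60.6250 ≤ continuation, so V_uu = 61.4210
Node ud (S = 106.9): continuation = e^(−0.01)·[0.2002·53.5938 + 0.7998·21.5312] = 27.6710; exercise value = 26.8750 ≤ continuation, so V_ud = 27.6710
Node dd (S = 81.22): continuation = e^(−0.01)·[0.2002·21.5312 + 0.7998·0.0000] = 4.2670; exercise value = 1.2250 ≤ continuation, so V_dd = 4.2670
Node u (S = 112.5): continuation = e^(−0.01)·[0.2002·61.4210 + 0.7998·27.6710] = 34.0841; exercise value = 32.5000 ≤ continuation, so V_u = 34.0841
Node d (S = 85.5): continuation = e^(−0.01)·[0.2002·27.6710 + 0.7998·4.2670] = 8.8626; exercise value = 5.5000 ≤ continuation, so V_d = 8.8626
Node 0 (S = 90): continuation = e^(−0.01)·[0.2002·34.0841 + 0.7998·8.8626] = 13.7727; exercise value = 10.0000 ≤ continuation, so V_0 = 13.7727

$13.77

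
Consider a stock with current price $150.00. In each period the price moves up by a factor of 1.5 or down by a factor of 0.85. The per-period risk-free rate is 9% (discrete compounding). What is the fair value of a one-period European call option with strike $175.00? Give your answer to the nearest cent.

Risk-neutral probability p = (1 + 0.09 − 0.85)/(1.5 − 0.85) = 0.2400/0.6500 = 0.3692
Terminal stock prices: S_u = 225, S_d = 127.5
Terminal payoffs (S − K): max(50, 0) = 50, max(-47.5, 0) = 0
Node 0 (S = 150): V_0 = 1/1.09·[0.3692·50.0000 + 0.6308·0.0000] = 16.9372

$16.94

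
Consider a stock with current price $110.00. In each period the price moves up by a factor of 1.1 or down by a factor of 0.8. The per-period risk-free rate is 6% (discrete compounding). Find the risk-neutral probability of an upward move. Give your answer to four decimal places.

p = 0.8667

Risk-neutral probability p = (1 + 0.06 − 0.8)/(1.1 − 0.8) = 0.2600/0.3000 = 0.8667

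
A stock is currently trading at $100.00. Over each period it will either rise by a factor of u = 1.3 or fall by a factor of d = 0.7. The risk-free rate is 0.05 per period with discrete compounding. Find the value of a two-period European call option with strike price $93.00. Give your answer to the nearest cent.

Risk-neutral probability p = (1 + 0.05 − 0.7)/(1.3 − 0.7) = 0.3500/0.6000 = 0.5833
Terminal stock prices: S_uu = 169, S_ud = 91, S_dd = 49
Terminal payoffs (S − K): max(76, 0) = 76, max(-2, 0) = 0, max(-44, 0) = 0
Node u (S = 130): V_u = 1/1.05·[0.5833·76.0000 + 0.4167·0.0000] = 42.2222
Node d (S = 70): V_d = 1/1.05·[0.5833·0.0000 + 0.4167·0.0000] = 0.0000
Node 0 (S = 100): V_0 = 1/1.05·[0.5833·42.2222 + 0.4167·0.0000] = 23.4568

$23.46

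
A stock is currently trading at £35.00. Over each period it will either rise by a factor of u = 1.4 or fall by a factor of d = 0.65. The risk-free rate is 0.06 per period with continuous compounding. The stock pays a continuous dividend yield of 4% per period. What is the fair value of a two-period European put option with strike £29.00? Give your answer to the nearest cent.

£3.23

Per-period risk-free factor R = e^0.06 = 1.0618; dividend-adjusted growth = e^(0.06−0.04) = 1.0202.
Risk-neutral probability p = (1.0202 − 0.65)/(1.4 − 0.65) = 0.3702/0.7500 = 0.4936
Terminal stock prices: S_uu = 68.6, S_ud = 31.85, S_dd = 14.79
Terminal payoffs (K − S): max(-39.6, 0) = 0, max(-2.85, 0) = 0, max(14.21, 0) = 14.21
Node u (S = 49): V_u = e^(−0.06)·[0.4936·0.0000 + 0.5064·0.0000] = 0.0000
Node d (S = 22.75): V_d = e^(−0.06)·[0.4936·0.0000 + 0.5064·14.2125] = 6.7781
Node 0 (S = 35): V_0 = e^(−0.06)·[0.4936·0.0000 + 0.5064·6.7781] = 3.2325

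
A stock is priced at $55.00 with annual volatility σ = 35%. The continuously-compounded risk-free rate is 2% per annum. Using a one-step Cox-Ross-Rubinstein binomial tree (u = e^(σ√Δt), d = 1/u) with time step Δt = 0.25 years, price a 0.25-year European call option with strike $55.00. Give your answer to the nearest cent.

$4.93

CRR parameters: u = e^(σ√Δt) = e^(0.35·√0.25) = 1.1912, d = 1/u = 0.8395
Per-period rate: rΔt = 0.02·0.25 = 0.005, so R = e^0.005 = 1.0050
Risk-neutral probability p = (e^0.005 − 0.8395)/(1.1912 − 0.8395) = 0.1656/0.3518 = 0.4706
Terminal stock prices: S_u = 65.52, S_d = 46.17
Terminal payoffs (S − K): max(10.52, 0) = 10.52, max(-8.83, 0) = 0
Node 0 (S = 55): V_0 = e^(−0.005)·[0.4706·10.5185 + 0.5294·0.0000] = 4.9254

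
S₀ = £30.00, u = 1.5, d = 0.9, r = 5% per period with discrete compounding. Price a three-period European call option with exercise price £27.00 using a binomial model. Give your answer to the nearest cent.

Risk-neutral probability p = (1 + 0.05 − 0.9)/(1.5 − 0.9) = 0.1500/0.6000 = 0.2500
Terminal stock prices: S_uuu = 101.2, S_uud = 60.75, S_udd = 36.45, S_ddd = 21.87
Terminal payoffs (S − K): max(74.25, 0) = 74.25, max(33.75, 0) = 33.75, max(9.45, 0) = 9.45, max(-5.13, 0) = 0
Node uu (S = 67.5): V_uu = 1/1.05·[0.2500·74.2500 + 0.7500·33.7500] = 41.7857
Node ud (S = 40.5): V_ud = 1/1.05·[0.2500·33.7500 + 0.7500·9.4500] = 14.7857
Node dd (S = 24.3): V_dd = 1/1.05·[0.2500·9.4500 + 0.7500·0.0000] = 2.2500
Node u (S = 45): V_u = 1/1.05·[0.2500·41.7857 + 0.7500·14.7857] = 20.5102
Node d (S = 27): V_d = 1/1.05·[0.2500·14.7857 + 0.7500·2.2500] = 5.1276
Node 0 (S = 30): V_0 = 1/1.05·[0.2500·20.5102 + 0.7500·5.1276] = 8.5459

£8.55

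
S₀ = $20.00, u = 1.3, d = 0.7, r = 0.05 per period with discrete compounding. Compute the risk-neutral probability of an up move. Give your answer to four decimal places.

p = 0.5833

Risk-neutral probability p = (1 + 0.05 − 0.7)/(1.3 − 0.7) = 0.3500/0.6000 = 0.5833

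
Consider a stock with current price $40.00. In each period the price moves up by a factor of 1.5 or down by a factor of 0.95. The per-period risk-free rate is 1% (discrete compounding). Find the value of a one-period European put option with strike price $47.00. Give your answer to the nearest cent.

Risk-neutral probability p = (1 + 0.01 − 0.95)/(1.5 − 0.95) = 0.0600/0.5500 = 0.1091
Terminal stock prices: S_u = 60, S_d = 38
Terminal payoffs (K − S): max(-13, 0) = 0, max(9, 0) = 9
Node 0 (S = 40): V_0 = 1/1.01·[0.1091·0.0000 + 0.8909·9.0000] = 7.9388

$7.94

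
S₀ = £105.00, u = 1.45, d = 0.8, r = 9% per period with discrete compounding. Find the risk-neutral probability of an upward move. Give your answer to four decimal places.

Risk-neutral probability p = (1 + 0.09 − 0.8)/(1.45 − 0.8) = 0.2900/0.6500 = 0.4462

p = 0.4462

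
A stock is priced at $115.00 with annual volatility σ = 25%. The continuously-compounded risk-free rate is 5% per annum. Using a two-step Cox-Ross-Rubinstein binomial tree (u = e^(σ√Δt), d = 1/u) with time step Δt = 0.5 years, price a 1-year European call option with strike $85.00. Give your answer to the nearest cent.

$35.05

CRR parameters: u = e^(σ√Δt) = e^(0.25·√0.5) = 1.1934, d = 1/u = 0.8380
Per-period rate: rΔt = 0.05·0.5 = 0.025, so R = e^0.025 = 1.0253
Risk-neutral probability p = (e^0.025 − 0.8380)/(1.1934 − 0.8380) = 0.1873/0.3554 = 0.5272
Terminal stock prices: S_uu = 163.8, S_ud = 115, S_dd = 80.75
Terminal payoffs (S − K): max(78.77, 0) = 78.77, max(30, 0) = 30, max(-4.248, 0) = 0
Node u (S = 137.2): V_u = e^(−0.025)·[0.5272·78.7737 + 0.4728·30.0000] = 54.3356
Node d (S = 96.37): V_d = e^(−0.025)·[0.5272·30.0000 + 0.4728·0.0000] = 15.4241
Node 0 (S = 115): V_0 = e^(−0.025)·[0.5272·54.3356 + 0.4728·15.4241] = 35.0490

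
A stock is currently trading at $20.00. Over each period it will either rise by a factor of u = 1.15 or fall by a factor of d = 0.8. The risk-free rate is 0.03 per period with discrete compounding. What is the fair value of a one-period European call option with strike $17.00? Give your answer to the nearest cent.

$3.83

Risk-neutral probability p = (1 + 0.03 − 0.8)/(1.15 − 0.8) = 0.2300/0.3500 = 0.6571
Terminal stock prices: S_u = 23, S_d = 16
Terminal payoffs (S − K): max(6, 0) = 6, max(-1, 0) = 0
Node 0 (S = 20): V_0 = 1/1.03·[0.6571·6.0000 + 0.3429·0.0000] = 3.8280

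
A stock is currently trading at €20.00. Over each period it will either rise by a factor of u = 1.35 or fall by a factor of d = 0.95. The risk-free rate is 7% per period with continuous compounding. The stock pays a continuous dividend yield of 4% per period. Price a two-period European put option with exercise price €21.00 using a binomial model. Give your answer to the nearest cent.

€1.64

Per-period risk-free factor R = e^0.07 = 1.0725; dividend-adjusted growth = e^(0.07−0.04) = 1.0305.
Risk-neutral probability p = (1.0305 − 0.95)/(1.35 − 0.95) = 0.0805/0.4000 = 0.2011
Terminal stock prices: S_uu = 36.45, S_ud = 25.65, S_dd = 18.05
Terminal payoffs (K − S): max(-15.45, 0) = 0, max(-4.65, 0) = 0, max(2.95, 0) = 2.95
Node u (S = 27): V_u = e^(−0.07)·[0.2011·0.0000 + 0.7989·0.0000] = 0.0000
Node d (S = 19): V_d = e^(−0.07)·[0.2011·0.0000 + 0.7989·2.9500] = 2.1973
Node 0 (S = 20): V_0 = e^(−0.07)·[0.2011·0.0000 + 0.7989·2.1973] = 1.6367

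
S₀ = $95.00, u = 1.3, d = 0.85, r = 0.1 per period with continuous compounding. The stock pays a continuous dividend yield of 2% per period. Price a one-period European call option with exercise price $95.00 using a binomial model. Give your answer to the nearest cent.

Per-period risk-free factor R = e^0.1 = 1.1052; dividend-adjusted growth = e^(0.1−0.02) = 1.0833.
Risk-neutral probability p = (1.0833 − 0.85)/(1.3 − 0.85) = 0.2333/0.4500 = 0.5184
Terminal stock prices: S_u = 123.5, S_d = 80.75
Terminal payoffs (S − K): max(28.5, 0) = 28.5, max(-14.25, 0) = 0
Node 0 (S = 95): V_0 = e^(−0.1)·[0.5184·28.5000 + 0.4816·0.0000] = 13.3688

$13.37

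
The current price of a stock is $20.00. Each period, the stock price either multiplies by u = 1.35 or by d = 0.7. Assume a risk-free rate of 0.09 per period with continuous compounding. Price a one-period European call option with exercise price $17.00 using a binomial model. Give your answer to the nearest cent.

$5.54

Risk-neutral probability p = (e^0.09 − 0.7)/(1.35 − 0.7) = 0.3942/0.6500 = 0.6064
Terminal stock prices: S_u = 27, S_d = 14
Terminal payoffs (S − K): max(10, 0) = 10, max(-3, 0) = 0
Node 0 (S = 20): V_0 = e^(−0.09)·[0.6064·10.0000 + 0.3936·0.0000] = 5.5423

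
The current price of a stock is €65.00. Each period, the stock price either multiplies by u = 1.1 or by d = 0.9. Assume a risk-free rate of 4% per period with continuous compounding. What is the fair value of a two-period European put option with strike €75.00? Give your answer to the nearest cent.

Risk-neutral probability p = (e^0.04 − 0.9)/(1.1 − 0.9) = 0.1408/0.2000 = 0.7041
Terminal stock prices: S_uu = 78.65, S_ud = 64.35, S_dd = 52.65
Terminal payoffs (K − S): max(-3.65, 0) = 0, max(10.65, 0) = 10.65, max(22.35, 0) = 22.35
Node u (S = 71.5): V_u = e^(−0.04)·[0.7041·0.0000 + 0.2959·10.6500] = 3.0282
Node d (S = 58.5): V_d = e^(−0.04)·[0.7041·10.6500 + 0.2959·22.3500] = 13.5592
Node 0 (S = 65): V_0 = e^(−0.04)·[0.7041·3.0282 + 0.2959·13.5592] = 5.9039

€5.90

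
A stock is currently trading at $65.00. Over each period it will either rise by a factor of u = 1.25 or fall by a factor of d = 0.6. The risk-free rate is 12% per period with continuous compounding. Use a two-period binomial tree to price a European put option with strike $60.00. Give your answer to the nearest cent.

$3.73

Risk-neutral probability p = (e^0.12 − 0.6)/(1.25 − 0.6) = 0.5275/0.6500 = 0.8115
Terminal stock prices: S_uu = 101.6, S_ud = 48.75, S_dd = 23.4
Terminal payoffs (K − S): max(-41.56, 0) = 0, max(11.25, 0) = 11.25, max(36.6, 0) = 36.6
Node u (S = 81.25): V_u = e^(−0.12)·[0.8115·0.0000 + 0.1885·11.2500] = 1.8805
Node d (S = 39): V_d = e^(−0.12)·[0.8115·11.2500 + 0.1885·36.6000] = 14.2152
Node 0 (S = 65): V_0 = e^(−0.12)·[0.8115·1.8805 + 0.1885·14.2152] = 3.7297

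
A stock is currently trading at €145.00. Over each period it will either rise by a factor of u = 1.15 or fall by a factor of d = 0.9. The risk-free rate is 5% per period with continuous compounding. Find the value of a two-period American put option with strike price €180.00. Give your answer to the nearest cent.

Risk-neutral probability p = (e^0.05 − 0.9)/(1.15 − 0.9) = 0.1513/0.2500 = 0.6051
Terminal stock prices: S_uu = 191.8, S_ud = 150.1, S_dd = 117.5
Terminal payoffs (K − S): max(-11.76, 0) = 0, max(29.92, 0) = 29.92, max(62.55, 0) = 62.55
Node u (S = 166.8): continuation = e^(−0.05)·[0.6051·0.0000 + 0.3949·29.9250] = 11.2415; exercise value = 13.2500 > continuation, so V_u = 13.2500 (exercise)
Node d (S = 130.5): continuation = e^(−0.05)·[0.6051·29.9250 + 0.3949·62.5500] = 40.7213; exercise value = 49.5000 > continuation, so V_d = 49.5000 (exercise)
Node 0 (S = 145): continuation = e^(−0.05)·[0.6051·13.2500 + 0.3949·49.5000] = 26.2213; exercise value = 35.0000 > continuation, so V_0 = 35.0000 (exercise)

€35.00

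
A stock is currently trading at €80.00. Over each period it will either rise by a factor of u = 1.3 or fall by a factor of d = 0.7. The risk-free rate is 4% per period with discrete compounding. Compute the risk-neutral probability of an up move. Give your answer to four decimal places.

p = 0.5667

Risk-neutral probability p = (1 + 0.04 − 0.7)/(1.3 − 0.7) = 0.3400/0.6000 = 0.5667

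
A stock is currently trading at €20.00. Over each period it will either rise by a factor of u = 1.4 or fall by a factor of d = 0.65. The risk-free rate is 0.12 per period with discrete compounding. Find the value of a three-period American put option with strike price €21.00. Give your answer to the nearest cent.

Risk-neutral probability p = (1 + 0.12 − 0.65)/(1.4 − 0.65) = 0.4700/0.7500 = 0.6267
Terminal stock prices: S_uuu = 54.88, S_uud = 25.48, S_udd = 11.83, S_ddd = 5.492
Terminal payoffs (K − S): max(-33.88, 0) = 0, max(-4.48, 0) = 0, max(9.17, 0) = 9.17, max(15.51, 0) = 15.51
Node uu (S = 39.2): continuation = 1/1.12·[0.6267·0.0000 + 0.3733·0.0000] = 0.0000; exercise value = 0.0000 ≤ continuation, so V_uu = 0.0000
Node ud (S = 18.2): continuation = 1/1.12·[0.6267·0.0000 + 0.3733·9.1700] = 3.0567; exercise value = 2.8000 ≤ continuation, so V_ud = 3.0567
Node dd (S = 8.45): continuation = 1/1.12·[0.6267·9.1700 + 0.3733·15.5075] = 10.3000; exercise value = 12.5500 > continuation, so V_dd = 12.5500 (exercise)
Node u (S = 28): continuation = 1/1.12·[0.6267·0.0000 + 0.3733·3.0567] = 1.0189; exercise value = 0.0000 ≤ continuation, so V_u = 1.0189
Node d (S = 13): continuation = 1/1.12·[0.6267·3.0567 + 0.3733·12.5500] = 5.8936; exercise value = 8.0000 > continuation, so V_d = 8.0000 (exercise)
Node 0 (S = 20): continuation = 1/1.12·[0.6267·1.0189 + 0.3733·8.0000] = 3.2368; exercise value = 1.0000 ≤ continuation, so V_0 = 3.2368

€3.24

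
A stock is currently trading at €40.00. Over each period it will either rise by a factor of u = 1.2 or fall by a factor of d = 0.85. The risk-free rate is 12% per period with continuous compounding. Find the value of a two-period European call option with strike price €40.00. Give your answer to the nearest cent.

€8.91

Risk-neutral probability p = (e^0.12 − 0.85)/(1.2 − 0.85) = 0.2775/0.3500 = 0.7928
Terminal stock prices: S_uu = 57.6, S_ud = 40.8, S_dd = 28.9
Terminal payoffs (S − K): max(17.6, 0) = 17.6, max(0.8, 0) = 0.8, max(-11.1, 0) = 0
Node u (S = 48): V_u = e^(−0.12)·[0.7928·17.6000 + 0.2072·0.8000] = 12.5232
Node d (S = 34): V_d = e^(−0.12)·[0.7928·0.8000 + 0.2072·0.0000] = 0.5626
Node 0 (S = 40): V_0 = e^(−0.12)·[0.7928·12.5232 + 0.2072·0.5626] = 8.9096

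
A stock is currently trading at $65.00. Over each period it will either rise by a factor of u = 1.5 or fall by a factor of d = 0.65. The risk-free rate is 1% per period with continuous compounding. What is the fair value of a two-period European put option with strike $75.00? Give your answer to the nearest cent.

$21.05

Risk-neutral probability p = (e^0.01 − 0.65)/(1.5 − 0.65) = 0.3601/0.8500 = 0.4236
Terminal stock prices: S_uu = 146.2, S_ud = 63.38, S_dd = 27.46
Terminal payoffs (K − S): max(-71.25, 0) = 0, max(11.62, 0) = 11.62, max(47.54, 0) = 47.54
Node u (S = 97.5): V_u = e^(−0.01)·[0.4236·0.0000 + 0.5764·11.6250] = 6.6341
Node d (S = 42.25): V_d = e^(−0.01)·[0.4236·11.6250 + 0.5764·47.5375] = 32.0037
Node 0 (S = 65): V_0 = e^(−0.01)·[0.4236·6.6341 + 0.5764·32.0037] = 21.0459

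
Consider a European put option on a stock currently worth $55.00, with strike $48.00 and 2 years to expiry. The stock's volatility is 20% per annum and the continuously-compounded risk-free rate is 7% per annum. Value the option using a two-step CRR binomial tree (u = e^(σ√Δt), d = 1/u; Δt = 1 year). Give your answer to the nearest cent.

CRR parameters: u = e^(σ√Δt) = e^(0.2·√1) = 1.2214, d = 1/u = 0.8187
Per-period rate: rΔt = 0.07·1 = 0.07, so R = e^0.07 = 1.0725
Risk-neutral probability p = (e^0.07 − 0.8187)/(1.2214 − 0.8187) = 0.2538/0.4027 = 0.6302
Terminal stock prices: S_uu = 82.05, S_ud = 55, S_dd = 36.87
Terminal payoffs (K − S): max(-34.05, 0) = 0, max(-7, 0) = 0, max(11.13, 0) = 11.13
Node u (S = 67.18): V_u = e^(−0.07)·[0.6302·0.0000 + 0.3698·0.0000] = 0.0000
Node d (S = 45.03): V_d = e^(−0.07)·[0.6302·0.0000 + 0.3698·11.1324] = 3.8381
Node 0 (S = 55): V_0 = e^(−0.07)·[0.6302·0.0000 + 0.3698·3.8381] = 1.3233

$1.32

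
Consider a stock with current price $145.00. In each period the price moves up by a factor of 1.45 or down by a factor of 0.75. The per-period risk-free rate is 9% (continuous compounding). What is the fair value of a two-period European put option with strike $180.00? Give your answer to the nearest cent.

$30.56

Risk-neutral probability p = (e^0.09 − 0.75)/(1.45 − 0.75) = 0.3442/0.7000 = 0.4917
Terminal stock prices: S_uu = 304.9, S_ud = 157.7, S_dd = 81.56
Terminal payoffs (K − S): max(-124.9, 0) = 0, max(22.31, 0) = 22.31, max(98.44, 0) = 98.44
Node u (S = 210.2): V_u = e^(−0.09)·[0.4917·0.0000 + 0.5083·22.3125] = 10.3658
Node d (S = 108.8): V_d = e^(−0.09)·[0.4917·22.3125 + 0.5083·98.4375] = 55.7576
Node 0 (S = 145): V_0 = e^(−0.09)·[0.4917·10.3658 + 0.5083·55.7576] = 30.5614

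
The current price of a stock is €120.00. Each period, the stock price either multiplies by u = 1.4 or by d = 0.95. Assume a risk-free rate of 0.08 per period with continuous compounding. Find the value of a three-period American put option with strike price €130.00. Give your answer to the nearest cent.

Risk-neutral probability p = (e^0.08 − 0.95)/(1.4 − 0.95) = 0.1333/0.4500 = 0.2962
Terminal stock prices: S_uuu = 329.3, S_uud = 223.4, S_udd = 151.6, S_ddd = 102.9
Terminal payoffs (K − S): max(-199.3, 0) = 0, max(-93.44, 0) = 0, max(-21.62, 0) = 0, max(27.12, 0) = 27.12
Node uu (S = 235.2): continuation = e^(−0.08)·[0.2962·0.0000 + 0.7038·0.0000] = 0.0000; exercise value = 0.0000 ≤ continuation, so V_uu = 0.0000
Node ud (S = 159.6): continuation = e^(−0.08)·[0.2962·0.0000 + 0.7038·0.0000] = 0.0000; exercise value = 0.0000 ≤ continuation, so V_ud = 0.0000
Node dd (S = 108.3): continuation = e^(−0.08)·[0.2962·0.0000 + 0.7038·27.1150] = 17.6165; exercise value = 21.7000 > continuation, so V_dd = 21.7000 (exercise)
Node u (S = 168): continuation = e^(−0.08)·[0.2962·0.0000 + 0.7038·0.0000] = 0.0000; exercise value = 0.0000 ≤ continuation, so V_u = 0.0000
Node d (S = 114): continuation = e^(−0.08)·[0.2962·0.0000 + 0.7038·21.7000] = 14.0984; exercise value = 16.0000 > continuation, so V_d = 16.0000 (exercise)
Node 0 (S = 120): continuation = e^(−0.08)·[0.2962·0.0000 + 0.7038·16.0000] = 10.3951; exercise value = 10.0000 ≤ continuation, so V_0 = 10.3951

€10.40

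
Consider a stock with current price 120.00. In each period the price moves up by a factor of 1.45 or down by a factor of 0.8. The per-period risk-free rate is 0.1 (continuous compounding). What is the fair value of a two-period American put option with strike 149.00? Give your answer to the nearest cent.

29.00

Risk-neutral probability p = (e^0.1 − 0.8)/(1.45 − 0.8) = 0.3052/0.6500 = 0.4695
Terminal stock prices: S_uu = 252.3, S_ud = 139.2, S_dd = 76.8
Terminal payoffs (K − S): max(-103.3, 0) = 0, max(9.8, 0) = 9.8, max(72.2, 0) = 72.2
Node u (S = 174): continuation = e^(−0.1)·[0.4695·0.0000 + 0.5305·9.8000] = 4.7042; exercise value = 0.0000 ≤ continuation, so V_u = 4.7042
Node d (S = 96): continuation = e^(−0.1)·[0.4695·9.8000 + 0.5305·72.2000] = 38.8208; exercise value = 53.0000 > continuation, so V_d = 53.0000 (exercise)
Node 0 (S = 120): continuation = e^(−0.1)·[0.4695·4.7042 + 0.5305·53.0000] = 27.4396; exercise value = 29.0000 > continuation, so V_0 = 29.0000 (exercise)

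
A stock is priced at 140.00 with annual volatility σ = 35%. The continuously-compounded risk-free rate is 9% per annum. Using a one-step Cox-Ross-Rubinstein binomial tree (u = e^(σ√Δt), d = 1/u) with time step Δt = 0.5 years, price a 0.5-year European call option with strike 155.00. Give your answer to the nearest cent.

CRR parameters: u = e^(σ√Δt) = e^(0.35·√0.5) = 1.2808, d = 1/u = 0.7808
Per-period rate: rΔt = 0.09·0.5 = 0.045, so R = e^0.045 = 1.0460
Risk-neutral probability p = (e^0.045 − 0.7808)/(1.2808 − 0.7808) = 0.2653/0.5000 = 0.5305
Terminal stock prices: S_u = 179.3, S_d = 109.3
Terminal payoffs (S − K): max(24.31, 0) = 24.31, max(-45.69, 0) = 0
Node 0 (S = 140): V_0 = e^(−0.045)·[0.5305·24.3124 + 0.4695·0.0000] = 12.3300

12.33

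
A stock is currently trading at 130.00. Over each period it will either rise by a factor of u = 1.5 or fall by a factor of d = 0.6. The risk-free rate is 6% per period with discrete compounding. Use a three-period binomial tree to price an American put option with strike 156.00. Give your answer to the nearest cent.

Risk-neutral probability p = (1 + 0.06 − 0.6)/(1.5 − 0.6) = 0.4600/0.9000 = 0.5111
Terminal stock prices: S_uuu = 438.8, S_uud = 175.5, S_udd = 70.2, S_ddd = 28.08
Terminal payoffs (K − S): max(-282.8, 0) = 0, max(-19.5, 0) = 0, max(85.8, 0) = 85.8, max(127.9, 0) = 127.9
Node uu (S = 292.5): continuation = 1/1.06·[0.5111·0.0000 + 0.4889·0.0000] = 0.0000; exercise value = 0.0000 ≤ continuation, so V_uu = 0.0000
Node ud (S = 117): continuation = 1/1.06·[0.5111·0.0000 + 0.4889·85.8000] = 39.5723; exercise value = 39.0000 ≤ continuation, so V_ud = 39.5723
Node dd (S = 46.8): continuation = 1/1.06·[0.5111·85.8000 + 0.4889·127.9200] = 100.3698; exercise value = 109.2000 > continuation, so V_dd = 109.2000 (exercise)
Node u (S = 195): continuation = 1/1.06·[0.5111·0.0000 + 0.4889·39.5723] = 18.2514; exercise value = 0.0000 ≤ continuation, so V_u = 18.2514
Node d (S = 78): continuation = 1/1.06·[0.5111·39.5723 + 0.4889·109.2000] = 69.4458; exercise value = 78.0000 > continuation, so V_d = 78.0000 (exercise)
Node 0 (S = 130): continuation = 1/1.06·[0.5111·18.2514 + 0.4889·78.0000] = 44.7753; exercise value = 26.0000 ≤ continuation, so V_0 = 44.7753

44.78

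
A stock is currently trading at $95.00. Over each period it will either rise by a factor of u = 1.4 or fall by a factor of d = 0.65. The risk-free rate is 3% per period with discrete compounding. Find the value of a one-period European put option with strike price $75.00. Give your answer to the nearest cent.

$6.35

Risk-neutral probability p = (1 + 0.03 − 0.65)/(1.4 − 0.65) = 0.3800/0.7500 = 0.5067
Terminal stock prices: S_u = 133, S_d = 61.75
Terminal payoffs (K − S): max(-58, 0) = 0, max(13.25, 0) = 13.25
Node 0 (S = 95): V_0 = 1/1.03·[0.5067·0.0000 + 0.4933·13.2500] = 6.3463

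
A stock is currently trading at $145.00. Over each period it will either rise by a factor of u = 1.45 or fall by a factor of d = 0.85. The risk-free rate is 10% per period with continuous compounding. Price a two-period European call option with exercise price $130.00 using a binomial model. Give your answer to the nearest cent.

$45.39

Risk-neutral probability p = (e^0.1 − 0.85)/(1.45 − 0.85) = 0.2552/0.6000 = 0.4253
Terminal stock prices: S_uu = 304.9, S_ud = 178.7, S_dd = 104.8
Terminal payoffs (S − K): max(174.9, 0) = 174.9, max(48.71, 0) = 48.71, max(-25.24, 0) = 0
Node u (S = 210.2): V_u = e^(−0.1)·[0.4253·174.8625 + 0.5747·48.7125] = 92.6211
Node d (S = 123.2): V_d = e^(−0.1)·[0.4253·48.7125 + 0.5747·0.0000] = 18.7452
Node 0 (S = 145): V_0 = e^(−0.1)·[0.4253·92.6211 + 0.5747·18.7452] = 45.3898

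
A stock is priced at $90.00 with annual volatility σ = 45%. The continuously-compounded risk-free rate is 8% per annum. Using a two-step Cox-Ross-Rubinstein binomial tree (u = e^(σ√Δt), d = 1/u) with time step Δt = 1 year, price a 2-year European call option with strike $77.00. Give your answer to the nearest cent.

$33.74

CRR parameters: u = e^(σ√Δt) = e^(0.45·√1) = 1.5683, d = 1/u = 0.6376
Per-period rate: rΔt = 0.08·1 = 0.08, so R = e^0.08 = 1.0833
Risk-neutral probability p = (e^0.08 − 0.6376)/(1.5683 − 0.6376) = 0.4457/0.9307 = 0.4789
Terminal stock prices: S_uu = 221.4, S_ud = 90, S_dd = 36.59
Terminal payoffs (S − K): max(144.4, 0) = 144.4, max(13, 0) = 13, max(-40.41, 0) = 0
Node u (S = 141.1): V_u = e^(−0.08)·[0.4789·144.3643 + 0.5211·13.0000] = 70.0681
Node d (S = 57.39): V_d = e^(−0.08)·[0.4789·13.0000 + 0.5211·0.0000] = 5.7465
Node 0 (S = 90): V_0 = e^(−0.08)·[0.4789·70.0681 + 0.5211·5.7465] = 33.7371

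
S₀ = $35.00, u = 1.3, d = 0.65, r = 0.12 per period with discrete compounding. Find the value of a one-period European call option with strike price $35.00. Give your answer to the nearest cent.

Risk-neutral probability p = (1 + 0.12 − 0.65)/(1.3 − 0.65) = 0.4700/0.6500 = 0.7231
Terminal stock prices: S_u = 45.5, S_d = 22.75
Terminal payoffs (S − K): max(10.5, 0) = 10.5, max(-12.25, 0) = 0
Node 0 (S = 35): V_0 = 1/1.12·[0.7231·10.5000 + 0.2769·0.0000] = 6.7788

$6.78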